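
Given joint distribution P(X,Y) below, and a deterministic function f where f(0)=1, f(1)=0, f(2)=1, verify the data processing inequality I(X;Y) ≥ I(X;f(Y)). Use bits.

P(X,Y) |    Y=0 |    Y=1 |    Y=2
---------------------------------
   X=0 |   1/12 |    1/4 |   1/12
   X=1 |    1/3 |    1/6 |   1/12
I(X;Y) = 0.1078, I(X;f(Y)) = 0.0718, inequality holds: 0.1078 ≥ 0.0718

Data Processing Inequality: For any Markov chain X → Y → Z, we have I(X;Y) ≥ I(X;Z).

Here Z = f(Y) is a deterministic function of Y, forming X → Y → Z.

Original I(X;Y) = 0.1078 bits

After applying f:
P(X,Z) where Z=f(Y):
- P(X,Z=0) = P(X,Y=1)
- P(X,Z=1) = P(X,Y=0) + P(X,Y=2)

I(X;Z) = I(X;f(Y)) = 0.0718 bits

Verification: 0.1078 ≥ 0.0718 ✓

Information cannot be created by processing; the function f can only lose information about X.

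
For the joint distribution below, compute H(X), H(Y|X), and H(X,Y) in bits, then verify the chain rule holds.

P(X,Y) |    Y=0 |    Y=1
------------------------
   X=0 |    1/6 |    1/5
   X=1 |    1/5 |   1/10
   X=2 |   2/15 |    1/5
H(X,Y) = 2.5438, H(X) = 1.5801, H(Y|X) = 0.9636 (all in bits)

Chain rule: H(X,Y) = H(X) + H(Y|X)

Left side — joint entropy directly:
H(X,Y) = -Σ p(x,y) log p(x,y) = 2.5438 bits

Right side — compute H(Y|X) from the conditional distributions:
P(X) = (11/30, 3/10, 1/3), so H(X) = 1.5801 bits
H(Y|X) = Σ_x P(X=x) · H(Y|X=x):
  P(Y|X=0) = (5/11, 6/11), H(Y|X=0) = 0.9940, weight P(X=0) = 11/30
  P(Y|X=1) = (2/3, 1/3), H(Y|X=1) = 0.9183, weight P(X=1) = 3/10
  P(Y|X=2) = (2/5, 3/5), H(Y|X=2) = 0.9710, weight P(X=2) = 1/3
H(Y|X) = 0.9636 bits

H(X) + H(Y|X) = 1.5801 + 0.9636 = 2.5438 bits

Both sides equal 2.5438 bits. ✓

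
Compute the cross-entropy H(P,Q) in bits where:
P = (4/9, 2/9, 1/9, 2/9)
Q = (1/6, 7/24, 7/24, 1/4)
2.1859 bits

Cross-entropy: H(P,Q) = -Σ p(x) log q(x)

Alternatively: H(P,Q) = H(P) + D_KL(P||Q)
H(P) = 1.8366 bits
D_KL(P||Q) = 0.3493 bits

H(P,Q) = 1.8366 + 0.3493 = 2.1859 bits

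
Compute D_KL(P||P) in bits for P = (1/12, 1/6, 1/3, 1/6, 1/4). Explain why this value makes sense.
0.0000 bits

KL divergence satisfies the Gibbs inequality: D_KL(P||Q) ≥ 0 for all distributions P, Q.

D_KL(P||Q) = Σ p(x) log(p(x)/q(x))
Each term is p(x) × log_2(p(x)/p(x)) = p(x) × log_2(1) = 0, so the sum is 0.
D_KL(P||Q) = 0.0000 bits

When P = Q, the KL divergence is exactly 0, as there is no 'divergence' between identical distributions.

This non-negativity is a fundamental property: relative entropy cannot be negative because it measures how different Q is from P.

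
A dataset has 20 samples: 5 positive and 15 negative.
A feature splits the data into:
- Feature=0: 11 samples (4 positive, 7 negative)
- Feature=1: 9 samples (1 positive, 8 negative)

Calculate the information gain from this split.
0.0647 bits

Information Gain = H(Y) - H(Y|Feature)

Before split:
P(positive) = 5/20 = 0.2500
H(Y) = 0.8113 bits

After split:
Feature=0: H = 0.9457 bits (weight = 11/20)
Feature=1: H = 0.5033 bits (weight = 9/20)
H(Y|Feature) = (11/20)×0.9457 + (9/20)×0.5033 = 0.7466 bits

Information Gain = 0.8113 - 0.7466 = 0.0647 bits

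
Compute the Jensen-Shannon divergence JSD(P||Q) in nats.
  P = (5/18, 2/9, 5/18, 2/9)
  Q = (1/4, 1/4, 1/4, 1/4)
0.0015 nats

Jensen-Shannon divergence is:
JSD(P||Q) = 0.5 × D_KL(P||M) + 0.5 × D_KL(Q||M)
where M = 0.5 × (P + Q) is the mixture distribution.

M = 0.5 × (5/18, 2/9, 5/18, 2/9) + 0.5 × (1/4, 1/4, 1/4, 1/4) = (0.263889, 0.236111, 0.263889, 0.236111)

D_KL(P||M) = 0.0016 nats
D_KL(Q||M) = 0.0015 nats

JSD(P||Q) = 0.5 × 0.0016 + 0.5 × 0.0015 = 0.0015 nats

Unlike KL divergence, JSD is symmetric and bounded: 0 ≤ JSD ≤ log(2).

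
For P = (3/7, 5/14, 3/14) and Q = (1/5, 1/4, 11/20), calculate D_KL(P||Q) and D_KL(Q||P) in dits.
D_KL(P||Q) = 0.1095, D_KL(Q||P) = 0.1202

KL divergence is not symmetric: D_KL(P||Q) ≠ D_KL(Q||P) in general.

D_KL(P||Q) = 0.1095 dits
D_KL(Q||P) = 0.1202 dits

No, they are not equal!

This asymmetry is why KL divergence is not a true distance metric.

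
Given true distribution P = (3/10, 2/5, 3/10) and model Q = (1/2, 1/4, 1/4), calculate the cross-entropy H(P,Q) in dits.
0.5118 dits

Cross-entropy: H(P,Q) = -Σ p(x) log q(x)

Alternatively: H(P,Q) = H(P) + D_KL(P||Q)
H(P) = 0.4729 dits
D_KL(P||Q) = 0.0388 dits

H(P,Q) = 0.4729 + 0.0388 = 0.5118 dits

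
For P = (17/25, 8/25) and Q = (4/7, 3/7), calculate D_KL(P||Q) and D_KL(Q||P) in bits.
D_KL(P||Q) = 0.0358, D_KL(Q||P) = 0.0372

KL divergence is not symmetric: D_KL(P||Q) ≠ D_KL(Q||P) in general.

D_KL(P||Q) = 0.0358 bits
D_KL(Q||P) = 0.0372 bits

No, they are not equal!

This asymmetry is why KL divergence is not a true distance metric.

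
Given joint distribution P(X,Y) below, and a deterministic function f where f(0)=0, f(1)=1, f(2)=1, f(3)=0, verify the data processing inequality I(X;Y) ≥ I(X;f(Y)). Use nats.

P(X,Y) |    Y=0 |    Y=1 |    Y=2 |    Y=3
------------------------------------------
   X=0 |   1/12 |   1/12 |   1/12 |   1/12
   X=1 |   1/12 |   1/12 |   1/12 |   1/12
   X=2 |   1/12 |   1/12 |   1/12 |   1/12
I(X;Y) = 0.0000, I(X;f(Y)) = 0.0000, inequality holds: 0.0000 ≥ 0.0000

Data Processing Inequality: For any Markov chain X → Y → Z, we have I(X;Y) ≥ I(X;Z).

Here Z = f(Y) is a deterministic function of Y, forming X → Y → Z.

Original I(X;Y) = 0.0000 nats

After applying f:
P(X,Z) where Z=f(Y):
- P(X,Z=0) = P(X,Y=0) + P(X,Y=3)
- P(X,Z=1) = P(X,Y=1) + P(X,Y=2)

I(X;Z) = I(X;f(Y)) = 0.0000 nats

Verification: 0.0000 ≥ 0.0000 ✓

Information cannot be created by processing; the function f can only lose information about X.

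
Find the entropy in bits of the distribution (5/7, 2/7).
0.8631 bits

Shannon entropy is H(X) = -Σ p(x) log p(x).

For P = (5/7, 2/7):
H = -5/7 × log_2(5/7) -2/7 × log_2(2/7)
H = 0.8631 bits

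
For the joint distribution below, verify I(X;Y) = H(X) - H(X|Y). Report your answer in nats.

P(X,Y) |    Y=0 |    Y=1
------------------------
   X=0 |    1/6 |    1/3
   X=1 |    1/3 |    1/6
I(X;Y) = 0.0566 nats

Mutual information has multiple equivalent forms:
- I(X;Y) = H(X) - H(X|Y)
- I(X;Y) = H(Y) - H(Y|X)
- I(X;Y) = H(X) + H(Y) - H(X,Y)

Computing all quantities:
H(X) = 0.6931, H(Y) = 0.6931, H(X,Y) = 1.3297
H(X|Y) = 0.6365, H(Y|X) = 0.6365

Verification:
H(X) - H(X|Y) = 0.6931 - 0.6365 = 0.0566
H(Y) - H(Y|X) = 0.6931 - 0.6365 = 0.0566
H(X) + H(Y) - H(X,Y) = 0.6931 + 0.6931 - 1.3297 = 0.0566

All forms give I(X;Y) = 0.0566 nats. ✓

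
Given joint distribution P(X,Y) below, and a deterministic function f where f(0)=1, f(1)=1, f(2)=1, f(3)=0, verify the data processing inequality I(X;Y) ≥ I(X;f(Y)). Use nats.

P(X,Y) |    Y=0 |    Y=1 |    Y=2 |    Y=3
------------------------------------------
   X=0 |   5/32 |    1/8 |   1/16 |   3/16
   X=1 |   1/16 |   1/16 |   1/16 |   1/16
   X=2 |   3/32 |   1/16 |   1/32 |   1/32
I(X;Y) = 0.0298, I(X;f(Y)) = 0.0189, inequality holds: 0.0298 ≥ 0.0189

Data Processing Inequality: For any Markov chain X → Y → Z, we have I(X;Y) ≥ I(X;Z).

Here Z = f(Y) is a deterministic function of Y, forming X → Y → Z.

Original I(X;Y) = 0.0298 nats

After applying f:
P(X,Z) where Z=f(Y):
- P(X,Z=0) = P(X,Y=3)
- P(X,Z=1) = P(X,Y=0) + P(X,Y=1) + P(X,Y=2)

I(X;Z) = I(X;f(Y)) = 0.0189 nats

Verification: 0.0298 ≥ 0.0189 ✓

Information cannot be created by processing; the function f can only lose information about X.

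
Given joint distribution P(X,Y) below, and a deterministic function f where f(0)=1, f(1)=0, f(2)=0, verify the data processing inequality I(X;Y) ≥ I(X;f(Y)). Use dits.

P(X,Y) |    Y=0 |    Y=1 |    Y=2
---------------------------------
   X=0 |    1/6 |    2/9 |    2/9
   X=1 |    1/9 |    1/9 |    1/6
I(X;Y) = 0.0015, I(X;f(Y)) = 0.0000, inequality holds: 0.0015 ≥ 0.0000

Data Processing Inequality: For any Markov chain X → Y → Z, we have I(X;Y) ≥ I(X;Z).

Here Z = f(Y) is a deterministic function of Y, forming X → Y → Z.

Original I(X;Y) = 0.0015 dits

After applying f:
P(X,Z) where Z=f(Y):
- P(X,Z=0) = P(X,Y=1) + P(X,Y=2)
- P(X,Z=1) = P(X,Y=0)

I(X;Z) = I(X;f(Y)) = 0.0000 dits

Verification: 0.0015 ≥ 0.0000 ✓

Information cannot be created by processing; the function f can only lose information about X.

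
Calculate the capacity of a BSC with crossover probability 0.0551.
0.6923 bits

For a binary symmetric channel (BSC) with error probability p:
Capacity C = 1 - H(p) bits per symbol

where H(p) = -p log₂(p) - (1-p) log₂(1-p) is the binary entropy function.

H(0.0551) = 0.3077 bits
C = 1 - 0.3077 = 0.6923 bits per symbol

This means we can reliably transmit up to 0.6923 bits of information per channel use.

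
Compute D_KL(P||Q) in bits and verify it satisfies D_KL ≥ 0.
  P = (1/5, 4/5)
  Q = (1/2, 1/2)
0.2781 bits

KL divergence satisfies the Gibbs inequality: D_KL(P||Q) ≥ 0 for all distributions P, Q.

D_KL(P||Q) = Σ p(x) log(p(x)/q(x))
Term by term:
  x=0: 1/5 × log_2[(1/5)/(1/2)] = -0.2644
  x=1: 4/5 × log_2[(4/5)/(1/2)] = 0.5425
D_KL(P||Q) = 0.2781 bits

D_KL(P||Q) = 0.2781 ≥ 0 ✓

This non-negativity is a fundamental property: relative entropy cannot be negative because it measures how different Q is from P.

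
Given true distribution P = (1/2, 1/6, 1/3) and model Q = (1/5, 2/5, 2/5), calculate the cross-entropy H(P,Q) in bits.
1.8219 bits

Cross-entropy: H(P,Q) = -Σ p(x) log q(x)

Alternatively: H(P,Q) = H(P) + D_KL(P||Q)
H(P) = 1.4591 bits
D_KL(P||Q) = 0.3628 bits

H(P,Q) = 1.4591 + 0.3628 = 1.8219 bits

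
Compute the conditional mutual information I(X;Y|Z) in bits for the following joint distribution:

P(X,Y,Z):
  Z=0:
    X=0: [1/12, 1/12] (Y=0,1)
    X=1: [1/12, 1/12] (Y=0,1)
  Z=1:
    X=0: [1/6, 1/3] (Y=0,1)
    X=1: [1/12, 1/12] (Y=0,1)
0.0105 bits

Conditional mutual information: I(X;Y|Z) = H(X|Z) + H(Y|Z) - H(X,Y|Z)

H(Z) = 0.9183
H(X,Z) = 1.7925 → H(X|Z) = 0.8742
H(Y,Z) = 1.8879 → H(Y|Z) = 0.9696
H(X,Y,Z) = 2.7516 → H(X,Y|Z) = 1.8333

I(X;Y|Z) = 0.8742 + 0.9696 - 1.8333 = 0.0105 bits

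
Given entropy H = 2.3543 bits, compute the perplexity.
5.1135

Perplexity is 2^H (or exp(H) for natural log).

H = 2.3543 bits
Perplexity = 2^2.3543 = 5.1135

Interpretation: The model's uncertainty is equivalent to choosing uniformly among 5.1 options.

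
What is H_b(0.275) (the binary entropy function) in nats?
0.5882 nats

The binary entropy function is:
H(p) = -p log(p) - (1-p) log(1-p)

H(0.275) = -0.275 × log_e(0.275) - 0.725 × log_e(0.725)
H(0.275) = 0.5882 nats

Note: Binary entropy is maximized at p=0.5 (H=1 bit) and minimized at p=0 or p=1 (H=0).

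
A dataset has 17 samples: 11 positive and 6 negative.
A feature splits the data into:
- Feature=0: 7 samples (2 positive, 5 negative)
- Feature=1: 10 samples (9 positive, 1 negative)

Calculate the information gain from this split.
0.3054 bits

Information Gain = H(Y) - H(Y|Feature)

Before split:
P(positive) = 11/17 = 0.6471
H(Y) = 0.9367 bits

After split:
Feature=0: H = 0.8631 bits (weight = 7/17)
Feature=1: H = 0.4690 bits (weight = 10/17)
H(Y|Feature) = (7/17)×0.8631 + (10/17)×0.4690 = 0.6313 bits

Information Gain = 0.9367 - 0.6313 = 0.3054 bits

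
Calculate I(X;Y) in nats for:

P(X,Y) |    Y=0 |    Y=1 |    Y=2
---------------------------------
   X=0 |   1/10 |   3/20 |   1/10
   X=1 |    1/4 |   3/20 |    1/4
0.0207 nats

Mutual information: I(X;Y) = H(X) + H(Y) - H(X,Y)

Marginals:
P(X) = (7/20, 13/20), H(X) = 0.6474 nats
P(Y) = (7/20, 3/10, 7/20), H(Y) = 1.0961 nats

Joint entropy: H(X,Y) = 1.7228 nats

I(X;Y) = 0.6474 + 1.0961 - 1.7228 = 0.0207 nats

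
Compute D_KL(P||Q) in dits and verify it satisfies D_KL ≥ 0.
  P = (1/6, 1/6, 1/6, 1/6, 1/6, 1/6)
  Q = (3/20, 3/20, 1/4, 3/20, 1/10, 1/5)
0.0173 dits

KL divergence satisfies the Gibbs inequality: D_KL(P||Q) ≥ 0 for all distributions P, Q.

D_KL(P||Q) = Σ p(x) log(p(x)/q(x))
Term by term:
  x=0: 1/6 × log_10[(1/6)/(3/20)] = 0.0076
  x=1: 1/6 × log_10[(1/6)/(3/20)] = 0.0076
  x=2: 1/6 × log_10[(1/6)/(1/4)] = -0.0293
  x=3: 1/6 × log_10[(1/6)/(3/20)] = 0.0076
  x=4: 1/6 × log_10[(1/6)/(1/10)] = 0.0370
  x=5: 1/6 × log_10[(1/6)/(1/5)] = -0.0132
D_KL(P||Q) = 0.0173 dits

D_KL(P||Q) = 0.0173 ≥ 0 ✓

This non-negativity is a fundamental property: relative entropy cannot be negative because it measures how different Q is from P.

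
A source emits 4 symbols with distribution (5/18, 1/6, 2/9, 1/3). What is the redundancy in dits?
0.0136 dits

Redundancy measures how far a source is from maximum entropy:
R = H_max - H(X)

Maximum entropy for 4 symbols: H_max = log_10(4) = 0.6021 dits
Actual entropy: H(X) = 0.5884 dits
Redundancy: R = 0.6021 - 0.5884 = 0.0136 dits

This redundancy represents potential for compression: the source could be compressed by 0.0136 dits per symbol.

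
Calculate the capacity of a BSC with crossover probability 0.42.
0.0185 bits

For a binary symmetric channel (BSC) with error probability p:
Capacity C = 1 - H(p) bits per symbol

where H(p) = -p log₂(p) - (1-p) log₂(1-p) is the binary entropy function.

H(0.42) = 0.9815 bits
C = 1 - 0.9815 = 0.0185 bits per symbol

This means we can reliably transmit up to 0.0185 bits of information per channel use.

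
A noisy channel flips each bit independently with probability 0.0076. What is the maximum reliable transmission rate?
0.9356 bits

For a binary symmetric channel (BSC) with error probability p:
Capacity C = 1 - H(p) bits per symbol

where H(p) = -p log₂(p) - (1-p) log₂(1-p) is the binary entropy function.

H(0.0076) = 0.0644 bits
C = 1 - 0.0644 = 0.9356 bits per symbol

This means we can reliably transmit up to 0.9356 bits of information per channel use.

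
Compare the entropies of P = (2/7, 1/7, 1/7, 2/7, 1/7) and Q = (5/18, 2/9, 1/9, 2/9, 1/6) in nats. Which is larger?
Q

Computing entropies in nats:
H(P) = 1.5498
H(Q) = 1.5671

Distribution Q has higher entropy.

Intuition: The distribution closer to uniform (more spread out) has higher entropy.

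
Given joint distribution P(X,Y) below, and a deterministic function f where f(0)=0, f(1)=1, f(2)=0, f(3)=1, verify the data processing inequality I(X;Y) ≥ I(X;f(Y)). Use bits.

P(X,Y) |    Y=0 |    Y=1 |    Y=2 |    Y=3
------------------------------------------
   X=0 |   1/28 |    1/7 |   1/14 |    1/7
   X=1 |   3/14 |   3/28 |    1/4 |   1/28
I(X;Y) = 0.1978, I(X;f(Y)) = 0.1752, inequality holds: 0.1978 ≥ 0.1752

Data Processing Inequality: For any Markov chain X → Y → Z, we have I(X;Y) ≥ I(X;Z).

Here Z = f(Y) is a deterministic function of Y, forming X → Y → Z.

Original I(X;Y) = 0.1978 bits

After applying f:
P(X,Z) where Z=f(Y):
- P(X,Z=0) = P(X,Y=0) + P(X,Y=2)
- P(X,Z=1) = P(X,Y=1) + P(X,Y=3)

I(X;Z) = I(X;f(Y)) = 0.1752 bits

Verification: 0.1978 ≥ 0.1752 ✓

Information cannot be created by processing; the function f can only lose information about X.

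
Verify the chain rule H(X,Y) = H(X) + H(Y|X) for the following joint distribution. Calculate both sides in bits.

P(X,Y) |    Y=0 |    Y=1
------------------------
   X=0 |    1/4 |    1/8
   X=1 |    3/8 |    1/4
H(X,Y) = 1.9056, H(X) = 0.9544, H(Y|X) = 0.9512 (all in bits)

Chain rule: H(X,Y) = H(X) + H(Y|X)

Left side — joint entropy directly:
H(X,Y) = -Σ p(x,y) log p(x,y) = 1.9056 bits

Right side — compute H(Y|X) from the conditional distributions:
P(X) = (3/8, 5/8), so H(X) = 0.9544 bits
H(Y|X) = Σ_x P(X=x) · H(Y|X=x):
  P(Y|X=0) = (2/3, 1/3), H(Y|X=0) = 0.9183, weight P(X=0) = 3/8
  P(Y|X=1) = (3/5, 2/5), H(Y|X=1) = 0.9710, weight P(X=1) = 5/8
H(Y|X) = 0.9512 bits

H(X) + H(Y|X) = 0.9544 + 0.9512 = 1.9056 bits

Both sides equal 1.9056 bits. ✓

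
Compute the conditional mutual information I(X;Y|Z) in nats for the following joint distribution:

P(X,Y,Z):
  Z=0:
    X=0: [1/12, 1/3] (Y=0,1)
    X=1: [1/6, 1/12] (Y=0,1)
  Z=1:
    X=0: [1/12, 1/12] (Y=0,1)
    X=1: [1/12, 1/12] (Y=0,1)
0.0734 nats

Conditional mutual information: I(X;Y|Z) = H(X|Z) + H(Y|Z) - H(X,Y|Z)

H(Z) = 0.6365
H(X,Z) = 1.3086 → H(X|Z) = 0.6721
H(Y,Z) = 1.3086 → H(Y|Z) = 0.6721
H(X,Y,Z) = 1.9073 → H(X,Y|Z) = 1.2708

I(X;Y|Z) = 0.6721 + 0.6721 - 1.2708 = 0.0734 nats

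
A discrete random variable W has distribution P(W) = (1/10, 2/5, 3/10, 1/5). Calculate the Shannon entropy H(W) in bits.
1.8464 bits

Shannon entropy is H(X) = -Σ p(x) log p(x).

For P = (1/10, 2/5, 3/10, 1/5):
H = -1/10 × log_2(1/10) -2/5 × log_2(2/5) -3/10 × log_2(3/10) -1/5 × log_2(1/5)
H = 1.8464 bits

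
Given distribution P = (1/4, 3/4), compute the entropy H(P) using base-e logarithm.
0.5623 nats

Shannon entropy is H(X) = -Σ p(x) log p(x).

For P = (1/4, 3/4):
H = -1/4 × log_e(1/4) -3/4 × log_e(3/4)
H = 0.5623 nats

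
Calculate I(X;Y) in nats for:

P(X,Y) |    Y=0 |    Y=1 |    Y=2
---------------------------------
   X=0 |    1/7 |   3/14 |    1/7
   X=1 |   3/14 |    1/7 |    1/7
0.0144 nats

Mutual information: I(X;Y) = H(X) + H(Y) - H(X,Y)

Marginals:
P(X) = (1/2, 1/2), H(X) = 0.6931 nats
P(Y) = (5/14, 5/14, 2/7), H(Y) = 1.0934 nats

Joint entropy: H(X,Y) = 1.7721 nats

I(X;Y) = 0.6931 + 1.0934 - 1.7721 = 0.0144 nats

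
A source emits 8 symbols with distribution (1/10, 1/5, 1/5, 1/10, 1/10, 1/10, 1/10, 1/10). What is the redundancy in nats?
0.0541 nats

Redundancy measures how far a source is from maximum entropy:
R = H_max - H(X)

Maximum entropy for 8 symbols: H_max = log_e(8) = 2.0794 nats
Actual entropy: H(X) = 2.0253 nats
Redundancy: R = 2.0794 - 2.0253 = 0.0541 nats

This redundancy represents potential for compression: the source could be compressed by 0.0541 nats per symbol.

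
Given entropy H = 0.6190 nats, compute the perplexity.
1.8571

Perplexity is e^H (or exp(H) for natural log).

H = 0.6190 nats
Perplexity = e^0.6190 = 1.8571

Interpretation: The model's uncertainty is equivalent to choosing uniformly among 1.9 options.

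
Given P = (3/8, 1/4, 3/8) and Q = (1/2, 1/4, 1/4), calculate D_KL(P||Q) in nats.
0.0442 nats

KL divergence: D_KL(P||Q) = Σ p(x) log(p(x)/q(x))

Computing term by term:
  x=0: 3/8 × log_e[(3/8)/(1/2)] = 3/8 × -0.2877 = -0.1079
  x=1: 1/4 × log_e[(1/4)/(1/4)] = 1/4 × 0.0000 = 0.0000
  x=2: 3/8 × log_e[(3/8)/(1/4)] = 3/8 × 0.4055 = 0.1520

D_KL(P||Q) = 0.0442 nats

Note: KL divergence is always non-negative and equals 0 iff P = Q.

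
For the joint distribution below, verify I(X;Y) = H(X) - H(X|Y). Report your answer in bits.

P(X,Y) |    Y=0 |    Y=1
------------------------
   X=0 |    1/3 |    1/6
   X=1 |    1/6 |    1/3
I(X;Y) = 0.0817 bits

Mutual information has multiple equivalent forms:
- I(X;Y) = H(X) - H(X|Y)
- I(X;Y) = H(Y) - H(Y|X)
- I(X;Y) = H(X) + H(Y) - H(X,Y)

Computing all quantities:
H(X) = 1.0000, H(Y) = 1.0000, H(X,Y) = 1.9183
H(X|Y) = 0.9183, H(Y|X) = 0.9183

Verification:
H(X) - H(X|Y) = 1.0000 - 0.9183 = 0.0817
H(Y) - H(Y|X) = 1.0000 - 0.9183 = 0.0817
H(X) + H(Y) - H(X,Y) = 1.0000 + 1.0000 - 1.9183 = 0.0817

All forms give I(X;Y) = 0.0817 bits. ✓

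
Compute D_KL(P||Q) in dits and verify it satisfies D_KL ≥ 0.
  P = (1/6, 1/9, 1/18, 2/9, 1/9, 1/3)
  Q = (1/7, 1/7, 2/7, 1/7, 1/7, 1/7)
0.1127 dits

KL divergence satisfies the Gibbs inequality: D_KL(P||Q) ≥ 0 for all distributions P, Q.

D_KL(P||Q) = Σ p(x) log(p(x)/q(x))
Term by term:
  x=0: 1/6 × log_10[(1/6)/(1/7)] = 0.0112
  x=1: 1/9 × log_10[(1/9)/(1/7)] = -0.0121
  x=2: 1/18 × log_10[(1/18)/(2/7)] = -0.0395
  x=3: 2/9 × log_10[(2/9)/(1/7)] = 0.0426
  x=4: 1/9 × log_10[(1/9)/(1/7)] = -0.0121
  x=5: 1/3 × log_10[(1/3)/(1/7)] = 0.1227
D_KL(P||Q) = 0.1127 dits

D_KL(P||Q) = 0.1127 ≥ 0 ✓

This non-negativity is a fundamental property: relative entropy cannot be negative because it measures how different Q is from P.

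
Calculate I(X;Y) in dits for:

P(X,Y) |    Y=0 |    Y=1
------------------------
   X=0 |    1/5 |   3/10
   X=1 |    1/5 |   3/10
0.0000 dits

Mutual information: I(X;Y) = H(X) + H(Y) - H(X,Y)

Marginals:
P(X) = (1/2, 1/2), H(X) = 0.3010 dits
P(Y) = (2/5, 3/5), H(Y) = 0.2923 dits

Joint entropy: H(X,Y) = 0.5933 dits

I(X;Y) = 0.3010 + 0.2923 - 0.5933 = 0.0000 dits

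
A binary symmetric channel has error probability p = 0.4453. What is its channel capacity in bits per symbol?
0.0087 bits

For a binary symmetric channel (BSC) with error probability p:
Capacity C = 1 - H(p) bits per symbol

where H(p) = -p log₂(p) - (1-p) log₂(1-p) is the binary entropy function.

H(0.4453) = 0.9913 bits
C = 1 - 0.9913 = 0.0087 bits per symbol

This means we can reliably transmit up to 0.0087 bits of information per channel use.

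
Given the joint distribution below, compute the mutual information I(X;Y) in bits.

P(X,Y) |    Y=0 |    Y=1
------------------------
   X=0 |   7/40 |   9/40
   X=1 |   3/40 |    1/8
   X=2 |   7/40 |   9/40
0.0019 bits

Mutual information: I(X;Y) = H(X) + H(Y) - H(X,Y)

Marginals:
P(X) = (2/5, 1/5, 2/5), H(X) = 1.5219 bits
P(Y) = (17/40, 23/40), H(Y) = 0.9837 bits

Joint entropy: H(X,Y) = 2.5038 bits

I(X;Y) = 1.5219 + 0.9837 - 2.5038 = 0.0019 bits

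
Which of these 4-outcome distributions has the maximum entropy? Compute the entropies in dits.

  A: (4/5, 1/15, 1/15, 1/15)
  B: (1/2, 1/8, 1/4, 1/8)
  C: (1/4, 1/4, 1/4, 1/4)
C

For a discrete distribution over n outcomes, entropy is maximized by the uniform distribution.

Computing entropies:
H(A) = 0.3127 dits
H(B) = 0.5268 dits
H(C) = 0.6021 dits

The uniform distribution (where all probabilities equal 1/4) achieves the maximum entropy of log_10(4) = 0.6021 dits.

Distribution C has the highest entropy.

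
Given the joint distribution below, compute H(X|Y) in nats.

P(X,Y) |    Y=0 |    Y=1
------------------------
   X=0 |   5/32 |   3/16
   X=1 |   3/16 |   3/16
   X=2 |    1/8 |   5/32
1.0904 nats

Using the chain rule: H(X|Y) = H(X,Y) - H(Y)

First, compute H(X,Y) = 1.7816 nats

Marginal P(Y) = (15/32, 17/32)
H(Y) = 0.6912 nats

H(X|Y) = H(X,Y) - H(Y) = 1.7816 - 0.6912 = 1.0904 nats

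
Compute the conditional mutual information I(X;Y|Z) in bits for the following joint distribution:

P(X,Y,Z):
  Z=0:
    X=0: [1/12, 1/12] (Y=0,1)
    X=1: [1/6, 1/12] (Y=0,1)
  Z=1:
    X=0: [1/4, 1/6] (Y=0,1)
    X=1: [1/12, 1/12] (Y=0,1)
0.0118 bits

Conditional mutual information: I(X;Y|Z) = H(X|Z) + H(Y|Z) - H(X,Y|Z)

H(Z) = 0.9799
H(X,Z) = 1.8879 → H(X|Z) = 0.9080
H(Y,Z) = 1.9591 → H(Y|Z) = 0.9793
H(X,Y,Z) = 2.8554 → H(X,Y|Z) = 1.8755

I(X;Y|Z) = 0.9080 + 0.9793 - 1.8755 = 0.0118 bits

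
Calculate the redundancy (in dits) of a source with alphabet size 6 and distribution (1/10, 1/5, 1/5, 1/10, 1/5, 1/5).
0.0190 dits

Redundancy measures how far a source is from maximum entropy:
R = H_max - H(X)

Maximum entropy for 6 symbols: H_max = log_10(6) = 0.7782 dits
Actual entropy: H(X) = 0.7592 dits
Redundancy: R = 0.7782 - 0.7592 = 0.0190 dits

This redundancy represents potential for compression: the source could be compressed by 0.0190 dits per symbol.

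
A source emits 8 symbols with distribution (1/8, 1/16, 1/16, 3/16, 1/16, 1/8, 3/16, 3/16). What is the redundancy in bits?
0.1415 bits

Redundancy measures how far a source is from maximum entropy:
R = H_max - H(X)

Maximum entropy for 8 symbols: H_max = log_2(8) = 3.0000 bits
Actual entropy: H(X) = 2.8585 bits
Redundancy: R = 3.0000 - 2.8585 = 0.1415 bits

This redundancy represents potential for compression: the source could be compressed by 0.1415 bits per symbol.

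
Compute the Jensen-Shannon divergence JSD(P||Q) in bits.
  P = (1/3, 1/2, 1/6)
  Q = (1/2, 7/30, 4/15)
0.0563 bits

Jensen-Shannon divergence is:
JSD(P||Q) = 0.5 × D_KL(P||M) + 0.5 × D_KL(Q||M)
where M = 0.5 × (P + Q) is the mixture distribution.

M = 0.5 × (1/3, 1/2, 1/6) + 0.5 × (1/2, 7/30, 4/15) = (5/12, 11/30, 0.216667)

D_KL(P||M) = 0.0533 bits
D_KL(Q||M) = 0.0592 bits

JSD(P||Q) = 0.5 × 0.0533 + 0.5 × 0.0592 = 0.0563 bits

Unlike KL divergence, JSD is symmetric and bounded: 0 ≤ JSD ≤ log(2).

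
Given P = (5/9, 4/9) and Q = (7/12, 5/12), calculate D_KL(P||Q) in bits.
0.0023 bits

KL divergence: D_KL(P||Q) = Σ p(x) log(p(x)/q(x))

Computing term by term:
  x=0: 5/9 × log_2[(5/9)/(7/12)] = 5/9 × -0.0704 = -0.0391
  x=1: 4/9 × log_2[(4/9)/(5/12)] = 4/9 × 0.0931 = 0.0414

D_KL(P||Q) = 0.0023 bits

Note: KL divergence is always non-negative and equals 0 iff P = Q.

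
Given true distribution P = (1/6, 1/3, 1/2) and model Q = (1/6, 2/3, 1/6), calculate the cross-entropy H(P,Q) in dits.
0.5775 dits

Cross-entropy: H(P,Q) = -Σ p(x) log q(x)

Alternatively: H(P,Q) = H(P) + D_KL(P||Q)
H(P) = 0.4392 dits
D_KL(P||Q) = 0.1382 dits

H(P,Q) = 0.4392 + 0.1382 = 0.5775 dits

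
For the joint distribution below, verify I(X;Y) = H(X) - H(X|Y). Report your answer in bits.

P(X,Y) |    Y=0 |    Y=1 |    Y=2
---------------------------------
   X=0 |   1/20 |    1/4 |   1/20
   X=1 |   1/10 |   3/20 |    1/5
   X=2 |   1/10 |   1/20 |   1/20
I(X;Y) = 0.1487 bits

Mutual information has multiple equivalent forms:
- I(X;Y) = H(X) - H(X|Y)
- I(X;Y) = H(Y) - H(Y|X)
- I(X;Y) = H(X) + H(Y) - H(X,Y)

Computing all quantities:
H(X) = 1.5129, H(Y) = 1.5395, H(X,Y) = 2.9037
H(X|Y) = 1.3642, H(Y|X) = 1.3908

Verification:
H(X) - H(X|Y) = 1.5129 - 1.3642 = 0.1487
H(Y) - H(Y|X) = 1.5395 - 1.3908 = 0.1487
H(X) + H(Y) - H(X,Y) = 1.5129 + 1.5395 - 2.9037 = 0.1487

All forms give I(X;Y) = 0.1487 bits. ✓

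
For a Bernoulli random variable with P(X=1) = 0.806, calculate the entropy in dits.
0.2137 dits

The binary entropy function is:
H(p) = -p log(p) - (1-p) log(1-p)

H(0.806) = -0.806 × log_10(0.806) - 0.194 × log_10(0.194)
H(0.806) = 0.2137 dits

Note: Binary entropy is maximized at p=0.5 (H=1 bit) and minimized at p=0 or p=1 (H=0).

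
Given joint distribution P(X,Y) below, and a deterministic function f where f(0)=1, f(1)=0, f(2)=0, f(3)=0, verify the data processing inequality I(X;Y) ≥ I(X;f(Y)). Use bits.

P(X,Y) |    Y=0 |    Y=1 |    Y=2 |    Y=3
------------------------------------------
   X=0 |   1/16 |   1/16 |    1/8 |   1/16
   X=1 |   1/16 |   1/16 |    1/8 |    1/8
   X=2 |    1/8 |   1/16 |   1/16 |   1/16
I(X;Y) = 0.0567, I(X;f(Y)) = 0.0385, inequality holds: 0.0567 ≥ 0.0385

Data Processing Inequality: For any Markov chain X → Y → Z, we have I(X;Y) ≥ I(X;Z).

Here Z = f(Y) is a deterministic function of Y, forming X → Y → Z.

Original I(X;Y) = 0.0567 bits

After applying f:
P(X,Z) where Z=f(Y):
- P(X,Z=0) = P(X,Y=1) + P(X,Y=2) + P(X,Y=3)
- P(X,Z=1) = P(X,Y=0)

I(X;Z) = I(X;f(Y)) = 0.0385 bits

Verification: 0.0567 ≥ 0.0385 ✓

Information cannot be created by processing; the function f can only lose information about X.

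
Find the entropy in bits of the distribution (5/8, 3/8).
0.9544 bits

Shannon entropy is H(X) = -Σ p(x) log p(x).

For P = (5/8, 3/8):
H = -5/8 × log_2(5/8) -3/8 × log_2(3/8)
H = 0.9544 bits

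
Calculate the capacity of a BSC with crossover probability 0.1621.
0.3607 bits

For a binary symmetric channel (BSC) with error probability p:
Capacity C = 1 - H(p) bits per symbol

where H(p) = -p log₂(p) - (1-p) log₂(1-p) is the binary entropy function.

H(0.1621) = 0.6393 bits
C = 1 - 0.6393 = 0.3607 bits per symbol

This means we can reliably transmit up to 0.3607 bits of information per channel use.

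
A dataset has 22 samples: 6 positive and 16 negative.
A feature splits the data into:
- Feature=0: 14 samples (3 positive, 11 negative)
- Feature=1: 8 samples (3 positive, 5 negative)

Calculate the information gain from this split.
0.0213 bits

Information Gain = H(Y) - H(Y|Feature)

Before split:
P(positive) = 6/22 = 0.2727
H(Y) = 0.8454 bits

After split:
Feature=0: H = 0.7496 bits (weight = 14/22)
Feature=1: H = 0.9544 bits (weight = 8/22)
H(Y|Feature) = (14/22)×0.7496 + (8/22)×0.9544 = 0.8241 bits

Information Gain = 0.8454 - 0.8241 = 0.0213 bits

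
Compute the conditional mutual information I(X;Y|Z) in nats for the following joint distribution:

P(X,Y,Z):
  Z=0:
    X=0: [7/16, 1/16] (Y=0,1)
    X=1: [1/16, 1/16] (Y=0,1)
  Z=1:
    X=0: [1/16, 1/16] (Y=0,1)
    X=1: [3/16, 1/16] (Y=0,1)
0.0492 nats

Conditional mutual information: I(X;Y|Z) = H(X|Z) + H(Y|Z) - H(X,Y|Z)

H(Z) = 0.6616
H(X,Z) = 1.2130 → H(X|Z) = 0.5514
H(Y,Z) = 1.2130 → H(Y|Z) = 0.5514
H(X,Y,Z) = 1.7153 → H(X,Y|Z) = 1.0537

I(X;Y|Z) = 0.5514 + 0.5514 - 1.0537 = 0.0492 nats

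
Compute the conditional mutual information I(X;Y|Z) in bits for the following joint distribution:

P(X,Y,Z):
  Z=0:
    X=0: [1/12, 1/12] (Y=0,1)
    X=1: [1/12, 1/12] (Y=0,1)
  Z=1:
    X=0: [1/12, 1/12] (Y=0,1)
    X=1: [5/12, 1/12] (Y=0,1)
0.0492 bits

Conditional mutual information: I(X;Y|Z) = H(X|Z) + H(Y|Z) - H(X,Y|Z)

H(Z) = 0.9183
H(X,Z) = 1.7925 → H(X|Z) = 0.8742
H(Y,Z) = 1.7925 → H(Y|Z) = 0.8742
H(X,Y,Z) = 2.6175 → H(X,Y|Z) = 1.6992

I(X;Y|Z) = 0.8742 + 0.8742 - 1.6992 = 0.0492 bits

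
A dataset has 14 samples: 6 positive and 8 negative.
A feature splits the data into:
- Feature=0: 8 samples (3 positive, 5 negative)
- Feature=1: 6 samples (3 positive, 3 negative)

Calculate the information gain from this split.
0.0113 bits

Information Gain = H(Y) - H(Y|Feature)

Before split:
P(positive) = 6/14 = 0.4286
H(Y) = 0.9852 bits

After split:
Feature=0: H = 0.9544 bits (weight = 8/14)
Feature=1: H = 1.0000 bits (weight = 6/14)
H(Y|Feature) = (8/14)×0.9544 + (6/14)×1.0000 = 0.9740 bits

Information Gain = 0.9852 - 0.9740 = 0.0113 bits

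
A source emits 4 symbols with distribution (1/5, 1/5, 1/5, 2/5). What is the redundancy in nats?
0.0541 nats

Redundancy measures how far a source is from maximum entropy:
R = H_max - H(X)

Maximum entropy for 4 symbols: H_max = log_e(4) = 1.3863 nats
Actual entropy: H(X) = 1.3322 nats
Redundancy: R = 1.3863 - 1.3322 = 0.0541 nats

This redundancy represents potential for compression: the source could be compressed by 0.0541 nats per symbol.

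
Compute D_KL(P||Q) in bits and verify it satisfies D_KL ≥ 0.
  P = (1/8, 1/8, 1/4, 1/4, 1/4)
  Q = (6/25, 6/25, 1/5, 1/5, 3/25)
0.1904 bits

KL divergence satisfies the Gibbs inequality: D_KL(P||Q) ≥ 0 for all distributions P, Q.

D_KL(P||Q) = Σ p(x) log(p(x)/q(x))
Term by term:
  x=0: 1/8 × log_2[(1/8)/(6/25)] = -0.1176
  x=1: 1/8 × log_2[(1/8)/(6/25)] = -0.1176
  x=2: 1/4 × log_2[(1/4)/(1/5)] = 0.0805
  x=3: 1/4 × log_2[(1/4)/(1/5)] = 0.0805
  x=4: 1/4 × log_2[(1/4)/(3/25)] = 0.2647
D_KL(P||Q) = 0.1904 bits

D_KL(P||Q) = 0.1904 ≥ 0 ✓

This non-negativity is a fundamental property: relative entropy cannot be negative because it measures how different Q is from P.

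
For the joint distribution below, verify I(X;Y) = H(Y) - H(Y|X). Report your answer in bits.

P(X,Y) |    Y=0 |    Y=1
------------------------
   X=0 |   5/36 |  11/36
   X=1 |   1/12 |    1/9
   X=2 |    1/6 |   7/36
I(X;Y) = 0.0147 bits

Mutual information has multiple equivalent forms:
- I(X;Y) = H(X) - H(X|Y)
- I(X;Y) = H(Y) - H(Y|X)
- I(X;Y) = H(X) + H(Y) - H(X,Y)

Computing all quantities:
H(X) = 1.5100, H(Y) = 0.9641, H(X,Y) = 2.4594
H(X|Y) = 1.4953, H(Y|X) = 0.9494

Verification:
H(X) - H(X|Y) = 1.5100 - 1.4953 = 0.0147
H(Y) - H(Y|X) = 0.9641 - 0.9494 = 0.0147
H(X) + H(Y) - H(X,Y) = 1.5100 + 0.9641 - 2.4594 = 0.0147

All forms give I(X;Y) = 0.0147 bits. ✓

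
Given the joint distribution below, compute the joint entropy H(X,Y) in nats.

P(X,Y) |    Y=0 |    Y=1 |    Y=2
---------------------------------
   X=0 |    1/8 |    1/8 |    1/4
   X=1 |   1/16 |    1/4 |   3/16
1.7002 nats

Joint entropy is H(X,Y) = -Σ_{x,y} p(x,y) log p(x,y).

Summing over all non-zero entries:
H(X,Y) = -[1/8·log_e(1/8) + 1/8·log_e(1/8) + 1/4·log_e(1/4) + 1/16·log_e(1/16) + 1/4·log_e(1/4) + 3/16·log_e(3/16)]
H(X,Y) = 1.7002 nats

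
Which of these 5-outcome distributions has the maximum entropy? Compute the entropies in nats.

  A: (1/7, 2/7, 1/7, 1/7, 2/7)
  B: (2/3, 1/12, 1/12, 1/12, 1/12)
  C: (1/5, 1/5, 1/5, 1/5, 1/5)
C

For a discrete distribution over n outcomes, entropy is maximized by the uniform distribution.

Computing entropies:
H(A) = 1.5498 nats
H(B) = 1.0986 nats
H(C) = 1.6094 nats

The uniform distribution (where all probabilities equal 1/5) achieves the maximum entropy of log_e(5) = 1.6094 nats.

Distribution C has the highest entropy.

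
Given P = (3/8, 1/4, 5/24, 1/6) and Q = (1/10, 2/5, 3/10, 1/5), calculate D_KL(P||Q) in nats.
0.2718 nats

KL divergence: D_KL(P||Q) = Σ p(x) log(p(x)/q(x))

Computing term by term:
  x=0: 3/8 × log_e[(3/8)/(1/10)] = 3/8 × 1.3218 = 0.4957
  x=1: 1/4 × log_e[(1/4)/(2/5)] = 1/4 × -0.4700 = -0.1175
  x=2: 5/24 × log_e[(5/24)/(3/10)] = 5/24 × -0.3646 = -0.0760
  x=3: 1/6 × log_e[(1/6)/(1/5)] = 1/6 × -0.1823 = -0.0304

D_KL(P||Q) = 0.2718 nats

Note: KL divergence is always non-negative and equals 0 iff P = Q.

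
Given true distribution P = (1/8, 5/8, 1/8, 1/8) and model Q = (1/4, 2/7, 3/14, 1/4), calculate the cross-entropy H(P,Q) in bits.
1.9074 bits

Cross-entropy: H(P,Q) = -Σ p(x) log q(x)

Alternatively: H(P,Q) = H(P) + D_KL(P||Q)
H(P) = 1.5488 bits
D_KL(P||Q) = 0.3586 bits

H(P,Q) = 1.5488 + 0.3586 = 1.9074 bits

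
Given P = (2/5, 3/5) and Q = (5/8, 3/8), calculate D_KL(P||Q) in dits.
0.0449 dits

KL divergence: D_KL(P||Q) = Σ p(x) log(p(x)/q(x))

Computing term by term:
  x=0: 2/5 × log_10[(2/5)/(5/8)] = 2/5 × -0.1938 = -0.0775
  x=1: 3/5 × log_10[(3/5)/(3/8)] = 3/5 × 0.2041 = 0.1225

D_KL(P||Q) = 0.0449 dits

Note: KL divergence is always non-negative and equals 0 iff P = Q.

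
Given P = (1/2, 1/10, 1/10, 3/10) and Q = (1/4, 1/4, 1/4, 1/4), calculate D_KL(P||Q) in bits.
0.3145 bits

KL divergence: D_KL(P||Q) = Σ p(x) log(p(x)/q(x))

Computing term by term:
  x=0: 1/2 × log_2[(1/2)/(1/4)] = 1/2 × 1.0000 = 0.5000
  x=1: 1/10 × log_2[(1/10)/(1/4)] = 1/10 × -1.3219 = -0.1322
  x=2: 1/10 × log_2[(1/10)/(1/4)] = 1/10 × -1.3219 = -0.1322
  x=3: 3/10 × log_2[(3/10)/(1/4)] = 3/10 × 0.2630 = 0.0789

D_KL(P||Q) = 0.3145 bits

Note: KL divergence is always non-negative and equals 0 iff P = Q.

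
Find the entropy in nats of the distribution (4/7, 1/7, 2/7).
0.9557 nats

Shannon entropy is H(X) = -Σ p(x) log p(x).

For P = (4/7, 1/7, 2/7):
H = -4/7 × log_e(4/7) -1/7 × log_e(1/7) -2/7 × log_e(2/7)
H = 0.9557 nats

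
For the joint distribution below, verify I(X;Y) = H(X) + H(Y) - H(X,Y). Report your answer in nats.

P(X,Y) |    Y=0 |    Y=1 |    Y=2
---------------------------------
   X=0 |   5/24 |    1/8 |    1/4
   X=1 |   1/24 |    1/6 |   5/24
I(X;Y) = 0.0516 nats

Mutual information has multiple equivalent forms:
- I(X;Y) = H(X) - H(X|Y)
- I(X;Y) = H(Y) - H(Y|X)
- I(X;Y) = H(X) + H(Y) - H(X,Y)

Computing all quantities:
H(X) = 0.6792, H(Y) = 1.0635, H(X,Y) = 1.6911
H(X|Y) = 0.6276, H(Y|X) = 1.0119

Verification:
H(X) - H(X|Y) = 0.6792 - 0.6276 = 0.0516
H(Y) - H(Y|X) = 1.0635 - 1.0119 = 0.0516
H(X) + H(Y) - H(X,Y) = 0.6792 + 1.0635 - 1.6911 = 0.0516

All forms give I(X;Y) = 0.0516 nats. ✓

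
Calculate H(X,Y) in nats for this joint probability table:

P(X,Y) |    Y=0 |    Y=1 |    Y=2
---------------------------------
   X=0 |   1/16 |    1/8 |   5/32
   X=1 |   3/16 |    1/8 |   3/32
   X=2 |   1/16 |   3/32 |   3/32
2.1361 nats

Joint entropy is H(X,Y) = -Σ_{x,y} p(x,y) log p(x,y).

Summing over all non-zero entries:
H(X,Y) = -[1/16·log_e(1/16) + 1/8·log_e(1/8) + 5/32·log_e(5/32) + 3/16·log_e(3/16) + 1/8·log_e(1/8) + 3/32·log_e(3/32) + 1/16·log_e(1/16) + 3/32·log_e(3/32) + 3/32·log_e(3/32)]
H(X,Y) = 2.1361 nats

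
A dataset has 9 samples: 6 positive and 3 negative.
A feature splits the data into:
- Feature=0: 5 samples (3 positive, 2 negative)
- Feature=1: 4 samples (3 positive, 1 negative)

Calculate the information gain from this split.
0.0183 bits

Information Gain = H(Y) - H(Y|Feature)

Before split:
P(positive) = 6/9 = 0.6667
H(Y) = 0.9183 bits

After split:
Feature=0: H = 0.9710 bits (weight = 5/9)
Feature=1: H = 0.8113 bits (weight = 4/9)
H(Y|Feature) = (5/9)×0.9710 + (4/9)×0.8113 = 0.9000 bits

Information Gain = 0.9183 - 0.9000 = 0.0183 bits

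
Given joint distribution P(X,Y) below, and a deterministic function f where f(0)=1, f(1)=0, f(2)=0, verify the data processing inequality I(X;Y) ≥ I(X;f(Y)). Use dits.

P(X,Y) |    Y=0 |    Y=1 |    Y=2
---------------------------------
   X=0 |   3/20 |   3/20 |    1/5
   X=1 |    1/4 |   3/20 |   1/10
I(X;Y) = 0.0129, I(X;f(Y)) = 0.0091, inequality holds: 0.0129 ≥ 0.0091

Data Processing Inequality: For any Markov chain X → Y → Z, we have I(X;Y) ≥ I(X;Z).

Here Z = f(Y) is a deterministic function of Y, forming X → Y → Z.

Original I(X;Y) = 0.0129 dits

After applying f:
P(X,Z) where Z=f(Y):
- P(X,Z=0) = P(X,Y=1) + P(X,Y=2)
- P(X,Z=1) = P(X,Y=0)

I(X;Z) = I(X;f(Y)) = 0.0091 dits

Verification: 0.0129 ≥ 0.0091 ✓

Information cannot be created by processing; the function f can only lose information about X.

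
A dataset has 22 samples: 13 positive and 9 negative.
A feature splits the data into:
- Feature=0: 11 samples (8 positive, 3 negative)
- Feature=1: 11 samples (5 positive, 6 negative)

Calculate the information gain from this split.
0.0563 bits

Information Gain = H(Y) - H(Y|Feature)

Before split:
P(positive) = 13/22 = 0.5909
H(Y) = 0.9760 bits

After split:
Feature=0: H = 0.8454 bits (weight = 11/22)
Feature=1: H = 0.9940 bits (weight = 11/22)
H(Y|Feature) = (11/22)×0.8454 + (11/22)×0.9940 = 0.9197 bits

Information Gain = 0.9760 - 0.9197 = 0.0563 bits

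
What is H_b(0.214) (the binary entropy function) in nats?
0.5192 nats

The binary entropy function is:
H(p) = -p log(p) - (1-p) log(1-p)

H(0.214) = -0.214 × log_e(0.214) - 0.786 × log_e(0.786)
H(0.214) = 0.5192 nats

Note: Binary entropy is maximized at p=0.5 (H=1 bit) and minimized at p=0 or p=1 (H=0).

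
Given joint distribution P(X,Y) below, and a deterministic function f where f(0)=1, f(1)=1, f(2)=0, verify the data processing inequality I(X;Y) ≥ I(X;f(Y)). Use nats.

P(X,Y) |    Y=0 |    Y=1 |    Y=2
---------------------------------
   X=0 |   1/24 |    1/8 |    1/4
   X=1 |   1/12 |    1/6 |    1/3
I(X;Y) = 0.0021, I(X;f(Y)) = 0.0004, inequality holds: 0.0021 ≥ 0.0004

Data Processing Inequality: For any Markov chain X → Y → Z, we have I(X;Y) ≥ I(X;Z).

Here Z = f(Y) is a deterministic function of Y, forming X → Y → Z.

Original I(X;Y) = 0.0021 nats

After applying f:
P(X,Z) where Z=f(Y):
- P(X,Z=0) = P(X,Y=2)
- P(X,Z=1) = P(X,Y=0) + P(X,Y=1)

I(X;Z) = I(X;f(Y)) = 0.0004 nats

Verification: 0.0021 ≥ 0.0004 ✓

Information cannot be created by processing; the function f can only lose information about X.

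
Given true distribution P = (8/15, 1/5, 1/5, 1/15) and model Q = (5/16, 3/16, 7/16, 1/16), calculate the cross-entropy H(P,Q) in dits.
0.5669 dits

Cross-entropy: H(P,Q) = -Σ p(x) log q(x)

Alternatively: H(P,Q) = H(P) + D_KL(P||Q)
H(P) = 0.5036 dits
D_KL(P||Q) = 0.0633 dits

H(P,Q) = 0.5036 + 0.0633 = 0.5669 dits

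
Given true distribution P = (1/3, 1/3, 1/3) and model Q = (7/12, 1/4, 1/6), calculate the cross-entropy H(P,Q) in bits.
1.7875 bits

Cross-entropy: H(P,Q) = -Σ p(x) log q(x)

Alternatively: H(P,Q) = H(P) + D_KL(P||Q)
H(P) = 1.5850 bits
D_KL(P||Q) = 0.2026 bits

H(P,Q) = 1.5850 + 0.2026 = 1.7875 bits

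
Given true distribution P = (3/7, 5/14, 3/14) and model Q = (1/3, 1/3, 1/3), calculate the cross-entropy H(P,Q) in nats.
1.0986 nats

Cross-entropy: H(P,Q) = -Σ p(x) log q(x)

Alternatively: H(P,Q) = H(P) + D_KL(P||Q)
H(P) = 1.0609 nats
D_KL(P||Q) = 0.0377 nats

H(P,Q) = 1.0609 + 0.0377 = 1.0986 nats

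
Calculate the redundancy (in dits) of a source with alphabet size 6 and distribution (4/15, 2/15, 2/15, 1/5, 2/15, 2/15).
0.0186 dits

Redundancy measures how far a source is from maximum entropy:
R = H_max - H(X)

Maximum entropy for 6 symbols: H_max = log_10(6) = 0.7782 dits
Actual entropy: H(X) = 0.7596 dits
Redundancy: R = 0.7782 - 0.7596 = 0.0186 dits

This redundancy represents potential for compression: the source could be compressed by 0.0186 dits per symbol.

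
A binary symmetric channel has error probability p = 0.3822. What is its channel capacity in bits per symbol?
0.0404 bits

For a binary symmetric channel (BSC) with error probability p:
Capacity C = 1 - H(p) bits per symbol

where H(p) = -p log₂(p) - (1-p) log₂(1-p) is the binary entropy function.

H(0.3822) = 0.9596 bits
C = 1 - 0.9596 = 0.0404 bits per symbol

This means we can reliably transmit up to 0.0404 bits of information per channel use.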